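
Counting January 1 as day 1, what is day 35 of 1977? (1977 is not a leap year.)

4 February 1977

January has 31 days (35 − 31 = 4 remain).
4 into February → February 4.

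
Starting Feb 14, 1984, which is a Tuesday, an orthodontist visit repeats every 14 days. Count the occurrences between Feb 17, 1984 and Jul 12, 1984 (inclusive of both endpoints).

Occurrences land 14·i days after Feb 14, 1984 for i = 0, 1, 2, …
Feb 17, 1984 is 3 days after the start; 3 ÷ 14 = 0 remainder 3; since the remainder is 3, round up to i = 1. First occurrence in the window: #2 on Feb 28, 1984 (1×14 = 14 days in).
Jul 12, 1984 is 149 days after the start; 149 ÷ 14 = 10 remainder 9. Last occurrence in the window: #11 on Jul 3, 1984.
Occurrences #2 through #11: 10 in total.

10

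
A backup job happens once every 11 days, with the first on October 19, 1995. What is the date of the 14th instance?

The 14th occurrence is 13 intervals after the first: 13 × 11 = 143 days after October 19, 1995.
October has 31 days — 12 days to the end of October leaves 131.
November has 30 days (101 left).
December has 31 days (70 left).
January has 31 days (39 left).
February has 29 days (10 left).
10 days into March → March 10, 1996.

March 10, 1996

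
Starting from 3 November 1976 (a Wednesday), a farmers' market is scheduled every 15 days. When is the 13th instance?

2 May 1977

The 13th occurrence is 12 intervals after the first: 12 × 15 = 180 days after 3 November 1976.
November has 30 days — 27 days to the end of November leaves 153.
December has 31 days (122 left).
January has 31 days (91 left).
February has 28 days (63 left).
March has 31 days (32 left).
April has 30 days (2 left).
2 days into May → 2 May 1977.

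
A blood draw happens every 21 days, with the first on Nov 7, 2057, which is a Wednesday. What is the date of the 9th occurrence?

Apr 24, 2058

The 9th occurrence is 8 intervals after the first: 8 × 21 = 168 days after Nov 7, 2057.
Nov has 30 days — 23 days to the end of Nov leaves 145.
Dec has 31 days (114 left).
Jan has 31 days (83 left).
Feb has 28 days (55 left).
Mar has 31 days (24 left).
24 days into Apr → Apr 24, 2058.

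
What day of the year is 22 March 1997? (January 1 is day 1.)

81

Days in months before March: 31 + 28 = 59.
Plus 22 days into March → day 81.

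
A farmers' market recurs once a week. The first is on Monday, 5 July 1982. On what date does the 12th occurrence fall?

The 12th occurrence is 11 intervals after the first: 11 × 7 = 77 days after 5 July 1982.
July has 31 days — 26 days to the end of July leaves 51.
August has 31 days (20 left).
20 days into September → 20 September 1982.

20 September 1982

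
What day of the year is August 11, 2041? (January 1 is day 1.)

223

Days in months before August: 31 + 28 + 31 + 30 + 31 + 30 + 31 = 212.
Plus 11 days into August → day 223.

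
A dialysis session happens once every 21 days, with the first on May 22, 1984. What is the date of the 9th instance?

The 9th occurrence is 8 intervals after the first: 8 × 21 = 168 days after May 22, 1984.
May has 31 days — 9 days to the end of May leaves 159.
June has 30 days (129 left).
July has 31 days (98 left).
August has 31 days (67 left).
September has 30 days (37 left).
October has 31 days (6 left).
6 days into November → November 6, 1984.

November 6, 1984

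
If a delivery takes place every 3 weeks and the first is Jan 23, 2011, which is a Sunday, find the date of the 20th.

Feb 26, 2012

The 20th occurrence is 19 intervals after the first: 19 × 21 = 399 days after Jan 23, 2011.
Jan has 31 days — 8 days to the end of Jan leaves 391.
Feb has 28 days (363 left).
Mar has 31 days (332 left).
Apr has 30 days (302 left).
May has 31 days (271 left).
Jun has 30 days (241 left).
Jul has 31 days (210 left).
Aug has 31 days (179 left).
Sep has 30 days (149 left).
Oct has 31 days (118 left).
Nov has 30 days (88 left).
Dec has 31 days (57 left).
Jan has 31 days (26 left).
26 days into Feb → Feb 26, 2012.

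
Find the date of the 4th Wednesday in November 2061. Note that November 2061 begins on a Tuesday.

23 November 2061

November 2061 begins on a Tuesday, so the first Wednesday is November 2 (1 day later).
The 4th Wednesday is 3 weeks later: 2 + 21 = 23.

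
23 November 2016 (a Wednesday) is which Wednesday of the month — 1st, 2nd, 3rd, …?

4th

Day 23 falls in week ⌈23/7⌉ of the month.
Days 1–7 hold the 1st Wednesday, 8–14 the 2nd, 15–21 the 3rd, 22–28 the 4th, 29–31 the 5th.
23 is in the range for the 4th.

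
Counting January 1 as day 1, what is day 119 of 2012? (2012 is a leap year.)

January has 31 days (119 − 31 = 88 remain).
February has 29 days (88 − 29 = 59 remain).
March has 31 days (59 − 31 = 28 remain).
28 into April → April 28.

2012-04-28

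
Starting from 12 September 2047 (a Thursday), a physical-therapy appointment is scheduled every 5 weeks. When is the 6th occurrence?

The 6th occurrence is 5 intervals after the first: 5 × 35 = 175 days after 12 September 2047.
September has 30 days — 18 days to the end of September leaves 157.
October has 31 days (126 left).
November has 30 days (96 left).
December has 31 days (65 left).
January has 31 days (34 left).
February has 29 days (5 left).
5 days into March → 5 March 2048.

5 March 2048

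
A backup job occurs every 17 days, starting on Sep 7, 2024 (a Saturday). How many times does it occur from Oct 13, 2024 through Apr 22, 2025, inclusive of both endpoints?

Occurrences land 17·i days after Sep 7, 2024 for i = 0, 1, 2, …
Oct 13, 2024 is 36 days after the start; 36 ÷ 17 = 2 remainder 2; since the remainder is 2, round up to i = 3. First occurrence in the window: #4 on Oct 28, 2024 (3×17 = 51 days in).
Apr 22, 2025 is 227 days after the start; 227 ÷ 17 = 13 remainder 6. Last occurrence in the window: #14 on Apr 16, 2025.
Occurrences #4 through #14: 11 in total.

11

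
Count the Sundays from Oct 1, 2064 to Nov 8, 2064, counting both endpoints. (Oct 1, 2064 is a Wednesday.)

Oct 1, 2064 is a Wednesday; the first Sunday on or after it is Oct 5, 2064 (4 days later).
From Oct 5, 2064 to Nov 8, 2064: 26 + 8 = 34 days (rest of Oct, Nov).
34 ÷ 7 = 4 full weeks with remainder 6, so 4 more Sundays after the first → 5.

5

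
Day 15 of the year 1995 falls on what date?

Jan 15, 1995

15 into Jan → Jan 15.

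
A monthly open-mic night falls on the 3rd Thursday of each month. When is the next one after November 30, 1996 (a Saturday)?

December 19, 1996

November 1996 starts on a Friday; its first Thursday is the 7th, so the 3rd Thursday is the 21st — November 21, 1996.
That is not after November 30, 1996, so look at December 1996.
December 1996 starts on a Sunday; its first Thursday is the 5th, so the 3rd Thursday is the 19th — December 19, 1996.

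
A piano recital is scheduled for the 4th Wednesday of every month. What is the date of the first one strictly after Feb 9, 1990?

Feb 1990 starts on a Thursday; its first Wednesday is the 7th, so the 4th Wednesday is the 28th — Feb 28, 1990.
Feb 28, 1990 is after Feb 9, 1990, so that is the next one.

Feb 28, 1990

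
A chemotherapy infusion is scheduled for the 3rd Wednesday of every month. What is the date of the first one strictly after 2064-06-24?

2064-07-16

June 2064 starts on a Sunday; its first Wednesday is the 4th, so the 3rd Wednesday is the 18th — 2064-06-18.
That is not after 2064-06-24, so look at July 2064.
July 2064 starts on a Tuesday; its first Wednesday is the 2nd, so the 3rd Wednesday is the 16th — 2064-07-16.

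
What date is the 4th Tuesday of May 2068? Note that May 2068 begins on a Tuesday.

May 2068 begins on a Tuesday, so the first Tuesday is May 1.
The 4th Tuesday is 3 weeks later: 1 + 21 = 22.

22 May 2068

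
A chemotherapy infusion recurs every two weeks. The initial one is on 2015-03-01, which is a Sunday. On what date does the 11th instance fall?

2015-07-19

The 11th occurrence is 10 intervals after the first: 10 × 14 = 140 days after 2015-03-01.
March has 31 days — 30 days to the end of March leaves 110.
April has 30 days (80 left).
May has 31 days (49 left).
June has 30 days (19 left).
19 days into July → 2015-07-19.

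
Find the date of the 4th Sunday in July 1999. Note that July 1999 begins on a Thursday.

July 1999 begins on a Thursday, so the first Sunday is July 4 (3 days later).
The 4th Sunday is 3 weeks later: 4 + 21 = 25.

25 July 1999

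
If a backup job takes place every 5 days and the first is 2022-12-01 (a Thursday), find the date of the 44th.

The 44th occurrence is 43 intervals after the first: 43 × 5 = 215 days after 2022-12-01.
December has 31 days — 30 days to the end of December leaves 185.
January has 31 days (154 left).
February has 28 days (126 left).
March has 31 days (95 left).
April has 30 days (65 left).
May has 31 days (34 left).
June has 30 days (4 left).
4 days into July → 2023-07-04.

2023-07-04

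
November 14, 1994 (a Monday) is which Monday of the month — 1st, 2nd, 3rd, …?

Day 14 falls in week ⌈14/7⌉ of the month.
Days 1–7 hold the 1st Monday, 8–14 the 2nd, 15–21 the 3rd, 22–28 the 4th, 29–31 the 5th.
14 is in the range for the 2nd.

2nd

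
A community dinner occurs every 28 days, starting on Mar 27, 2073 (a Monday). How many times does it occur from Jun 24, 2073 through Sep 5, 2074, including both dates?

15

Occurrences land 28·i days after Mar 27, 2073 for i = 0, 1, 2, …
Jun 24, 2073 is 89 days after the start; 89 ÷ 28 = 3 remainder 5; since the remainder is 5, round up to i = 4. First occurrence in the window: #5 on Jul 17, 2073 (4×28 = 112 days in).
Sep 5, 2074 is 527 days after the start; 527 ÷ 28 = 18 remainder 23. Last occurrence in the window: #19 on Aug 13, 2074.
Occurrences #5 through #19: 15 in total.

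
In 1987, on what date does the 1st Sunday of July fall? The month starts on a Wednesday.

July 1987 begins on a Wednesday, so the first Sunday is July 5 (4 days later).

5 July 1987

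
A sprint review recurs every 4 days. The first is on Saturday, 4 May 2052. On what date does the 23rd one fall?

31 July 2052

The 23rd occurrence is 22 intervals after the first: 22 × 4 = 88 days after 4 May 2052.
May has 31 days — 27 days to the end of May leaves 61.
June has 30 days (31 left).
31 days into July → 31 July 2052.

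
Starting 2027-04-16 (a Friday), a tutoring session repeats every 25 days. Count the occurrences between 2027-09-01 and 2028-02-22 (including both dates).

7

Occurrences land 25·i days after 2027-04-16 for i = 0, 1, 2, …
2027-09-01 is 138 days after the start; 138 ÷ 25 = 5 remainder 13; since the remainder is 13, round up to i = 6. First occurrence in the window: #7 on 2027-09-13 (6×25 = 150 days in).
2028-02-22 is 312 days after the start; 312 ÷ 25 = 12 remainder 12. Last occurrence in the window: #13 on 2028-02-10.
Occurrences #7 through #13: 7 in total.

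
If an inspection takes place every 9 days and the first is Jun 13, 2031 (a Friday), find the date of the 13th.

Sep 29, 2031

The 13th occurrence is 12 intervals after the first: 12 × 9 = 108 days after Jun 13, 2031.
Jun has 30 days — 17 days to the end of Jun leaves 91.
Jul has 31 days (60 left).
Aug has 31 days (29 left).
29 days into Sep → Sep 29, 2031.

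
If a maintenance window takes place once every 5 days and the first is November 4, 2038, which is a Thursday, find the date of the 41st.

May 23, 2039

The 41st occurrence is 40 intervals after the first: 40 × 5 = 200 days after November 4, 2038.
November has 30 days — 26 days to the end of November leaves 174.
December has 31 days (143 left).
January has 31 days (112 left).
February has 28 days (84 left).
March has 31 days (53 left).
April has 30 days (23 left).
23 days into May → May 23, 2039.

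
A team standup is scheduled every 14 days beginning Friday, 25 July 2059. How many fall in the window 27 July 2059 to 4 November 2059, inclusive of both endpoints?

Occurrences land 14·i days after 25 July 2059 for i = 0, 1, 2, …
27 July 2059 is 2 days after the start; 2 ÷ 14 = 0 remainder 2; since the remainder is 2, round up to i = 1. First occurrence in the window: #2 on 8 August 2059 (1×14 = 14 days in).
4 November 2059 is 102 days after the start; 102 ÷ 14 = 7 remainder 4. Last occurrence in the window: #8 on 31 October 2059.
Occurrences #2 through #8: 7 in total.

7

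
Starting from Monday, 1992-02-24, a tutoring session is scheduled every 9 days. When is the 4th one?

The 4th occurrence is 3 intervals after the first: 3 × 9 = 27 days after 1992-02-24.
February has 29 days — 5 days to the end of February leaves 22.
22 days into March → 1992-03-22.

1992-03-22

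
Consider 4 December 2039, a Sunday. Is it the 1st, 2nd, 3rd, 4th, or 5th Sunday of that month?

1st

Day 4 falls in week ⌈4/7⌉ of the month.
Days 1–7 hold the 1st Sunday, 8–14 the 2nd, 15–21 the 3rd, 22–28 the 4th, 29–31 the 5th.
4 is in the range for the 1st.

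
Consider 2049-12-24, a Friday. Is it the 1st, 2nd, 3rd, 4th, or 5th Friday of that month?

Day 24 falls in week ⌈24/7⌉ of the month.
Days 1–7 hold the 1st Friday, 8–14 the 2nd, 15–21 the 3rd, 22–28 the 4th, 29–31 the 5th.
24 is in the range for the 4th.

4th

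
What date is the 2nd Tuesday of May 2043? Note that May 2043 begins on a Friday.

May 2043 begins on a Friday, so the first Tuesday is May 5 (4 days later).
The 2nd Tuesday is 1 weeks later: 5 + 7 = 12.

12 May 2043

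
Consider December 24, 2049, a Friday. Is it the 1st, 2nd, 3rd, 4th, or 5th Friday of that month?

4th

Day 24 falls in week ⌈24/7⌉ of the month.
Days 1–7 hold the 1st Friday, 8–14 the 2nd, 15–21 the 3rd, 22–28 the 4th, 29–31 the 5th.
24 is in the range for the 4th.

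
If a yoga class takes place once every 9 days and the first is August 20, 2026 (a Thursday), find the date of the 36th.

The 36th occurrence is 35 intervals after the first: 35 × 9 = 315 days after August 20, 2026.
August has 31 days — 11 days to the end of August leaves 304.
September has 30 days (274 left).
October has 31 days (243 left).
November has 30 days (213 left).
December has 31 days (182 left).
January has 31 days (151 left).
February has 28 days (123 left).
March has 31 days (92 left).
April has 30 days (62 left).
May has 31 days (31 left).
June has 30 days (1 left).
1 day into July → July 1, 2027.

July 1, 2027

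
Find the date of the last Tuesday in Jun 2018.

Jun 26, 2018

Jun 2018 begins on a Friday, so the first Tuesday is Jun 5 (4 days later).
Jun 2018 has 30 days. Adding weeks: 5, 12, 19, 26 — the last one ≤ 30 is the 26th.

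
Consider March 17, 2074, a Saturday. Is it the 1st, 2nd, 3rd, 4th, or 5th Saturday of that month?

3rd

Day 17 falls in week ⌈17/7⌉ of the month.
Days 1–7 hold the 1st Saturday, 8–14 the 2nd, 15–21 the 3rd, 22–28 the 4th, 29–31 the 5th.
17 is in the range for the 3rd.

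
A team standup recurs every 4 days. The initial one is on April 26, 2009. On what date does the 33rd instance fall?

September 1, 2009

The 33rd occurrence is 32 intervals after the first: 32 × 4 = 128 days after April 26, 2009.
April has 30 days — 4 days to the end of April leaves 124.
May has 31 days (93 left).
June has 30 days (63 left).
July has 31 days (32 left).
August has 31 days (1 left).
1 day into September → September 1, 2009.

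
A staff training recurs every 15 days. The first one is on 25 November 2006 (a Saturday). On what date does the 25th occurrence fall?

20 November 2007

The 25th occurrence is 24 intervals after the first: 24 × 15 = 360 days after 25 November 2006.
November has 30 days — 5 days to the end of November leaves 355.
December has 31 days (324 left).
January has 31 days (293 left).
February has 28 days (265 left).
March has 31 days (234 left).
April has 30 days (204 left).
May has 31 days (173 left).
June has 30 days (143 left).
July has 31 days (112 left).
August has 31 days (81 left).
September has 30 days (51 left).
October has 31 days (20 left).
20 days into November → 20 November 2007.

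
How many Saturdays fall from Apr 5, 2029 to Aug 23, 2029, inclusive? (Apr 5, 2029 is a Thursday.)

Apr 5, 2029 is a Thursday; the first Saturday on or after it is Apr 7, 2029 (2 days later).
From Apr 7, 2029 to Aug 23, 2029: 23 + 31 + 30 + 31 + 23 = 138 days (rest of Apr, May, Jun, Jul, Aug).
138 ÷ 7 = 19 full weeks with remainder 5, so 19 more Saturdays after the first → 20.

20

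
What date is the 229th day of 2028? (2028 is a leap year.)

16 August 2028

January has 31 days (229 − 31 = 198 remain).
February has 29 days (198 − 29 = 169 remain).
March has 31 days (169 − 31 = 138 remain).
April has 30 days (138 − 30 = 108 remain).
May has 31 days (108 − 31 = 77 remain).
June has 30 days (77 − 30 = 47 remain).
July has 31 days (47 − 31 = 16 remain).
16 into August → August 16.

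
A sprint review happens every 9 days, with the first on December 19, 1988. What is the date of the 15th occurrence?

April 24, 1989

The 15th occurrence is 14 intervals after the first: 14 × 9 = 126 days after December 19, 1988.
December has 31 days — 12 days to the end of December leaves 114.
January has 31 days (83 left).
February has 28 days (55 left).
March has 31 days (24 left).
24 days into April → April 24, 1989.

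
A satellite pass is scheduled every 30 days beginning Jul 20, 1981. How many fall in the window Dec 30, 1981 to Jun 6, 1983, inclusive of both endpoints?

Occurrences land 30·i days after Jul 20, 1981 for i = 0, 1, 2, …
Dec 30, 1981 is 163 days after the start; 163 ÷ 30 = 5 remainder 13; since the remainder is 13, round up to i = 6. First occurrence in the window: #7 on Jan 16, 1982 (6×30 = 180 days in).
Jun 6, 1983 is 686 days after the start; 686 ÷ 30 = 22 remainder 26. Last occurrence in the window: #23 on May 11, 1983.
Occurrences #7 through #23: 17 in total.

17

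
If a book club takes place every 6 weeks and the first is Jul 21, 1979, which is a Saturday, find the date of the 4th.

Nov 24, 1979

The 4th occurrence is 3 intervals after the first: 3 × 42 = 126 days after Jul 21, 1979.
Jul has 31 days — 10 days to the end of Jul leaves 116.
Aug has 31 days (85 left).
Sep has 30 days (55 left).
Oct has 31 days (24 left).
24 days into Nov → Nov 24, 1979.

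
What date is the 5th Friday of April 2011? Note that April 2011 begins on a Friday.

29 April 2011

April 2011 begins on a Friday, so the first Friday is April 1.
The 5th Friday is 4 weeks later: 1 + 28 = 29.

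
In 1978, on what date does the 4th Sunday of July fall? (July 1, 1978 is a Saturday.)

July 1978 begins on a Saturday, so the first Sunday is July 2 (1 day later).
The 4th Sunday is 3 weeks later: 2 + 21 = 23.

23 July 1978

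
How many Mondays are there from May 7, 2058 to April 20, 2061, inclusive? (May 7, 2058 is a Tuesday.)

154

May 7, 2058 is a Tuesday; the first Monday on or after it is May 13, 2058 (6 days later).
From May 13, 2058 to April 20, 2061: 232 + 365 + 366 + 110 = 1073 days (rest of 2058, 2059, 2060, to April 20, 2061 in 2061).
1073 ÷ 7 = 153 full weeks with remainder 2, so 153 more Mondays after the first → 154.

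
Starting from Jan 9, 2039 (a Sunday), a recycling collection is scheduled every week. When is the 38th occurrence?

Sep 25, 2039

The 38th occurrence is 37 intervals after the first: 37 × 7 = 259 days after Jan 9, 2039.
Jan has 31 days — 22 days to the end of Jan leaves 237.
Feb has 28 days (209 left).
Mar has 31 days (178 left).
Apr has 30 days (148 left).
May has 31 days (117 left).
Jun has 30 days (87 left).
Jul has 31 days (56 left).
Aug has 31 days (25 left).
25 days into Sep → Sep 25, 2039.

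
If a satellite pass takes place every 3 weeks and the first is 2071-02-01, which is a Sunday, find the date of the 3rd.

The 3rd occurrence is 2 intervals after the first: 2 × 21 = 42 days after 2071-02-01.
February has 28 days — 27 days to the end of February leaves 15.
15 days into March → 2071-03-15.

2071-03-15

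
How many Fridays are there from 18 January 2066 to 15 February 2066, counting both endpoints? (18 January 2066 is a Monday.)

4

18 January 2066 is a Monday; the first Friday on or after it is 22 January 2066 (4 days later).
From 22 January 2066 to 15 February 2066: 9 + 15 = 24 days (rest of January, February).
24 ÷ 7 = 3 full weeks with remainder 3, so 3 more Fridays after the first → 4.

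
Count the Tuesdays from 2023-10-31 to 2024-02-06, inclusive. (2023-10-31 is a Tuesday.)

2023-10-31 is a Tuesday; the first Tuesday on or after it is 2023-10-31.
From 2023-10-31 to 2024-02-06: 0 + 30 + 31 + 31 + 6 = 98 days (rest of October, November, December, January, February).
98 ÷ 7 = 14 full weeks with remainder 0, so 14 more Tuesdays after the first → 15.

15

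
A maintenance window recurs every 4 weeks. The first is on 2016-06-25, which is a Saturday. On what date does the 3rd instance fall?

2016-08-20

The 3rd occurrence is 2 intervals after the first: 2 × 28 = 56 days after 2016-06-25.
June has 30 days — 5 days to the end of June leaves 51.
July has 31 days (20 left).
20 days into August → 2016-08-20.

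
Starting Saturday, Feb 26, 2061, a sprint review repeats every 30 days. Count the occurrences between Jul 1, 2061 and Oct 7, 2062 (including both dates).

15

Occurrences land 30·i days after Feb 26, 2061 for i = 0, 1, 2, …
Jul 1, 2061 is 125 days after the start; 125 ÷ 30 = 4 remainder 5; since the remainder is 5, round up to i = 5. First occurrence in the window: #6 on Jul 26, 2061 (5×30 = 150 days in).
Oct 7, 2062 is 588 days after the start; 588 ÷ 30 = 19 remainder 18. Last occurrence in the window: #20 on Sep 19, 2062.
Occurrences #6 through #20: 15 in total.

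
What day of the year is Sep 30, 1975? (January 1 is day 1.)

273

Days in months before Sep: 31 + 28 + 31 + 30 + 31 + 30 + 31 + 31 = 243.
Plus 30 days into Sep → day 273.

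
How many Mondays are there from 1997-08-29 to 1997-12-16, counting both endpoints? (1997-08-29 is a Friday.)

16

1997-08-29 is a Friday; the first Monday on or after it is 1997-09-01 (3 days later).
From 1997-09-01 to 1997-12-16: 29 + 31 + 30 + 16 = 106 days (rest of September, October, November, December).
106 ÷ 7 = 15 full weeks with remainder 1, so 15 more Mondays after the first → 16.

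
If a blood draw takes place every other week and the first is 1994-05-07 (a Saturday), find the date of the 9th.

The 9th occurrence is 8 intervals after the first: 8 × 14 = 112 days after 1994-05-07.
May has 31 days — 24 days to the end of May leaves 88.
June has 30 days (58 left).
July has 31 days (27 left).
27 days into August → 1994-08-27.

1994-08-27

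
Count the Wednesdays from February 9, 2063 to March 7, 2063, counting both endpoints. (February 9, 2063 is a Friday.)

4

February 9, 2063 is a Friday; the first Wednesday on or after it is February 14, 2063 (5 days later).
From February 14, 2063 to March 7, 2063: 14 + 7 = 21 days (rest of February, March).
21 ÷ 7 = 3 full weeks with remainder 0, so 3 more Wednesdays after the first → 4.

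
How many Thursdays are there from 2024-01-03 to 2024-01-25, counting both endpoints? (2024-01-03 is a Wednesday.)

4

2024-01-03 is a Wednesday; the first Thursday on or after it is 2024-01-04 (1 day later).
From 2024-01-04 to 2024-01-25 is 25 − 4 = 21 days.
21 ÷ 7 = 3 full weeks with remainder 0, so 3 more Thursdays after the first → 4.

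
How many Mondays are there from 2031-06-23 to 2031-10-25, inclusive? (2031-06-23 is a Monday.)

2031-06-23 is a Monday; the first Monday on or after it is 2031-06-23.
From 2031-06-23 to 2031-10-25: 7 + 31 + 31 + 30 + 25 = 124 days (rest of June, July, August, September, October).
124 ÷ 7 = 17 full weeks with remainder 5, so 17 more Mondays after the first → 18.

18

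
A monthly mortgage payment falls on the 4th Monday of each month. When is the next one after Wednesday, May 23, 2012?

May 28, 2012

May 2012 starts on a Tuesday; its first Monday is the 7th, so the 4th Monday is the 28th — May 28, 2012.
May 28, 2012 is after May 23, 2012, so that is the next one.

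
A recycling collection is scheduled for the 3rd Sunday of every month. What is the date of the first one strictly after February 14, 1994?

February 20, 1994

February 1994 starts on a Tuesday; its first Sunday is the 6th, so the 3rd Sunday is the 20th — February 20, 1994.
February 20, 1994 is after February 14, 1994, so that is the next one.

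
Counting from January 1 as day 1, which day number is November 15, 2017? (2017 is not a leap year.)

319

Days in months before November: 31 + 28 + 31 + 30 + 31 + 30 + 31 + 31 + 30 + 31 = 304.
Plus 15 days into November → day 319.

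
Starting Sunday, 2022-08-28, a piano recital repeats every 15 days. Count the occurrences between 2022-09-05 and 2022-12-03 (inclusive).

6

Occurrences land 15·i days after 2022-08-28 for i = 0, 1, 2, …
2022-09-05 is 8 days after the start; 8 ÷ 15 = 0 remainder 8; since the remainder is 8, round up to i = 1. First occurrence in the window: #2 on 2022-09-12 (1×15 = 15 days in).
2022-12-03 is 97 days after the start; 97 ÷ 15 = 6 remainder 7. Last occurrence in the window: #7 on 2022-11-26.
Occurrences #2 through #7: 6 in total.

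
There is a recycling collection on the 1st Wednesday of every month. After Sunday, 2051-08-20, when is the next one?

2051-09-06

August 2051 starts on a Tuesday, so its 1st Wednesday is 2051-08-02 (1 day in).
That is not after 2051-08-20, so look at September 2051.
September 2051 starts on a Friday, so its 1st Wednesday is 2051-09-06 (5 days in).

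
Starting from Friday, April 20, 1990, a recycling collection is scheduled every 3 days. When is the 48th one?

September 8, 1990

The 48th occurrence is 47 intervals after the first: 47 × 3 = 141 days after April 20, 1990.
April has 30 days — 10 days to the end of April leaves 131.
May has 31 days (100 left).
June has 30 days (70 left).
July has 31 days (39 left).
August has 31 days (8 left).
8 days into September → September 8, 1990.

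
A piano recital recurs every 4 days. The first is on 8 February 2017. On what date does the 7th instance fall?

4 March 2017

The 7th occurrence is 6 intervals after the first: 6 × 4 = 24 days after 8 February 2017.
February has 28 days — 20 days to the end of February leaves 4.
4 days into March → 4 March 2017.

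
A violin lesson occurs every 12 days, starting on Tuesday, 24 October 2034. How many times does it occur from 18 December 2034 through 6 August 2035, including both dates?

Occurrences land 12·i days after 24 October 2034 for i = 0, 1, 2, …
18 December 2034 is 55 days after the start; 55 ÷ 12 = 4 remainder 7; since the remainder is 7, round up to i = 5. First occurrence in the window: #6 on 23 December 2034 (5×12 = 60 days in).
6 August 2035 is 286 days after the start; 286 ÷ 12 = 23 remainder 10. Last occurrence in the window: #24 on 27 July 2035.
Occurrences #6 through #24: 19 in total.

19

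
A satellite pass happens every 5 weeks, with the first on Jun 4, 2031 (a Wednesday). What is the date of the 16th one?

Nov 10, 2032

The 16th occurrence is 15 intervals after the first: 15 × 35 = 525 days after Jun 4, 2031.
Jun has 30 days — 26 days to the end of Jun leaves 499.
From end of Jun to end of 2031 is 184 days (315 left).
Jan has 31 days (284 left).
Feb has 29 days (255 left).
Mar has 31 days (224 left).
Apr has 30 days (194 left).
May has 31 days (163 left).
Jun has 30 days (133 left).
Jul has 31 days (102 left).
Aug has 31 days (71 left).
Sep has 30 days (41 left).
Oct has 31 days (10 left).
10 days into Nov → Nov 10, 2032.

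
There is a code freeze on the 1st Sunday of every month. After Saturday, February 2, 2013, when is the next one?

February 2013 starts on a Friday, so its 1st Sunday is February 3, 2013 (2 days in).
February 3, 2013 is after February 2, 2013, so that is the next one.

February 3, 2013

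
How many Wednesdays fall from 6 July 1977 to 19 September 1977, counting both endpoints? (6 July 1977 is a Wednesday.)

11

6 July 1977 is a Wednesday; the first Wednesday on or after it is 6 July 1977.
From 6 July 1977 to 19 September 1977: 25 + 31 + 19 = 75 days (rest of July, August, September).
75 ÷ 7 = 10 full weeks with remainder 5, so 10 more Wednesdays after the first → 11.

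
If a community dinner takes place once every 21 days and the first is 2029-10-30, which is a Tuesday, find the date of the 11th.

2030-05-28

The 11th occurrence is 10 intervals after the first: 10 × 21 = 210 days after 2029-10-30.
October has 31 days — 1 day to the end of October leaves 209.
November has 30 days (179 left).
December has 31 days (148 left).
January has 31 days (117 left).
February has 28 days (89 left).
March has 31 days (58 left).
April has 30 days (28 left).
28 days into May → 2030-05-28.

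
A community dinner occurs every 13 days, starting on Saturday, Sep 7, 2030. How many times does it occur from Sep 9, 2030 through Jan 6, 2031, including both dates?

Occurrences land 13·i days after Sep 7, 2030 for i = 0, 1, 2, …
Sep 9, 2030 is 2 days after the start; 2 ÷ 13 = 0 remainder 2; since the remainder is 2, round up to i = 1. First occurrence in the window: #2 on Sep 20, 2030 (1×13 = 13 days in).
Jan 6, 2031 is 121 days after the start; 121 ÷ 13 = 9 remainder 4. Last occurrence in the window: #10 on Jan 2, 2031.
Occurrences #2 through #10: 9 in total.

9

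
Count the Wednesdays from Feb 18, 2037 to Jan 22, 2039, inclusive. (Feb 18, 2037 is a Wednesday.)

Feb 18, 2037 is a Wednesday; the first Wednesday on or after it is Feb 18, 2037.
From Feb 18, 2037 to Jan 22, 2039: 316 + 365 + 22 = 703 days (rest of 2037, 2038, to Jan 22, 2039 in 2039).
703 ÷ 7 = 100 full weeks with remainder 3, so 100 more Wednesdays after the first → 101.

101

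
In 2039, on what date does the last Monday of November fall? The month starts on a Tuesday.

November 2039 begins on a Tuesday, so the first Monday is November 7 (6 days later).
November 2039 has 30 days. Adding weeks: 7, 14, 21, 28 — the last one ≤ 30 is the 28th.

28 November 2039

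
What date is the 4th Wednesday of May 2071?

2071-05-27

The first Wednesday of May 2071 is May 6.
The 4th Wednesday is 3 weeks later: 6 + 21 = 27.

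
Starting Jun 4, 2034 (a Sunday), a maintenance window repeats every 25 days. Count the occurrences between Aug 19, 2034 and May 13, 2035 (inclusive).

Occurrences land 25·i days after Jun 4, 2034 for i = 0, 1, 2, …
Aug 19, 2034 is 76 days after the start; 76 ÷ 25 = 3 remainder 1; since the remainder is 1, round up to i = 4. First occurrence in the window: #5 on Sep 12, 2034 (4×25 = 100 days in).
May 13, 2035 is 343 days after the start; 343 ÷ 25 = 13 remainder 18. Last occurrence in the window: #14 on Apr 25, 2035.
Occurrences #5 through #14: 10 in total.

10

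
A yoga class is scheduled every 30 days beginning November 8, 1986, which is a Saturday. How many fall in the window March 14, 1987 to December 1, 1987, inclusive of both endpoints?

Occurrences land 30·i days after November 8, 1986 for i = 0, 1, 2, …
March 14, 1987 is 126 days after the start; 126 ÷ 30 = 4 remainder 6; since the remainder is 6, round up to i = 5. First occurrence in the window: #6 on April 7, 1987 (5×30 = 150 days in).
December 1, 1987 is 388 days after the start; 388 ÷ 30 = 12 remainder 28. Last occurrence in the window: #13 on November 3, 1987.
Occurrences #6 through #13: 8 in total.

8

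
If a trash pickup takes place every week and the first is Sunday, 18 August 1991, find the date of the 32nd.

The 32nd occurrence is 31 intervals after the first: 31 × 7 = 217 days after 18 August 1991.
August has 31 days — 13 days to the end of August leaves 204.
September has 30 days (174 left).
October has 31 days (143 left).
November has 30 days (113 left).
December has 31 days (82 left).
January has 31 days (51 left).
February has 29 days (22 left).
22 days into March → 22 March 1992.

22 March 1992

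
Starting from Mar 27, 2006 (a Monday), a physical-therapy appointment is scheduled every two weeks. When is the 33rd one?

Jun 18, 2007

The 33rd occurrence is 32 intervals after the first: 32 × 14 = 448 days after Mar 27, 2006.
Mar has 31 days — 4 days to the end of Mar leaves 444.
From end of Mar to end of 2006 is 275 days (169 left).
Jan has 31 days (138 left).
Feb has 28 days (110 left).
Mar has 31 days (79 left).
Apr has 30 days (49 left).
May has 31 days (18 left).
18 days into Jun → Jun 18, 2007.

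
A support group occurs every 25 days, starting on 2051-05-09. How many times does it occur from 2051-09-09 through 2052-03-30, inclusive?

9

Occurrences land 25·i days after 2051-05-09 for i = 0, 1, 2, …
2051-09-09 is 123 days after the start; 123 ÷ 25 = 4 remainder 23; since the remainder is 23, round up to i = 5. First occurrence in the window: #6 on 2051-09-11 (5×25 = 125 days in).
2052-03-30 is 326 days after the start; 326 ÷ 25 = 13 remainder 1. Last occurrence in the window: #14 on 2052-03-29.
Occurrences #6 through #14: 9 in total.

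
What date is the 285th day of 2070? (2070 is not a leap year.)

2070-10-12

January has 31 days (285 − 31 = 254 remain).
February has 28 days (254 − 28 = 226 remain).
March has 31 days (226 − 31 = 195 remain).
April has 30 days (195 − 30 = 165 remain).
May has 31 days (165 − 31 = 134 remain).
June has 30 days (134 − 30 = 104 remain).
July has 31 days (104 − 31 = 73 remain).
August has 31 days (73 − 31 = 42 remain).
September has 30 days (42 − 30 = 12 remain).
12 into October → October 12.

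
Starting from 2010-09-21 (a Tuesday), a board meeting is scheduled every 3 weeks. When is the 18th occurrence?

2011-09-13

The 18th occurrence is 17 intervals after the first: 17 × 21 = 357 days after 2010-09-21.
September has 30 days — 9 days to the end of September leaves 348.
October has 31 days (317 left).
November has 30 days (287 left).
December has 31 days (256 left).
January has 31 days (225 left).
February has 28 days (197 left).
March has 31 days (166 left).
April has 30 days (136 left).
May has 31 days (105 left).
June has 30 days (75 left).
July has 31 days (44 left).
August has 31 days (13 left).
13 days into September → 2011-09-13.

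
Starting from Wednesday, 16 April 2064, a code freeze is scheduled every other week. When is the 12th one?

The 12th occurrence is 11 intervals after the first: 11 × 14 = 154 days after 16 April 2064.
April has 30 days — 14 days to the end of April leaves 140.
May has 31 days (109 left).
June has 30 days (79 left).
July has 31 days (48 left).
August has 31 days (17 left).
17 days into September → 17 September 2064.

17 September 2064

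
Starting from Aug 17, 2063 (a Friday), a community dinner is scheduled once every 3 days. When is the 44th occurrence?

The 44th occurrence is 43 intervals after the first: 43 × 3 = 129 days after Aug 17, 2063.
Aug has 31 days — 14 days to the end of Aug leaves 115.
Sep has 30 days (85 left).
Oct has 31 days (54 left).
Nov has 30 days (24 left).
24 days into Dec → Dec 24, 2063.

Dec 24, 2063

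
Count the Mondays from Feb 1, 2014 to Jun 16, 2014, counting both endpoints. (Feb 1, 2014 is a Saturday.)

Feb 1, 2014 is a Saturday; the first Monday on or after it is Feb 3, 2014 (2 days later).
From Feb 3, 2014 to Jun 16, 2014: 25 + 31 + 30 + 31 + 16 = 133 days (rest of Feb, Mar, Apr, May, Jun).
133 ÷ 7 = 19 full weeks with remainder 0, so 19 more Mondays after the first → 20.

20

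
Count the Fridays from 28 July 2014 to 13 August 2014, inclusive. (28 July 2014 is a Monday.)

28 July 2014 is a Monday; the first Friday on or after it is 1 August 2014 (4 days later).
From 1 August 2014 to 13 August 2014 is 13 − 1 = 12 days.
12 ÷ 7 = 1 full weeks with remainder 5, so 1 more Fridays after the first → 2.

2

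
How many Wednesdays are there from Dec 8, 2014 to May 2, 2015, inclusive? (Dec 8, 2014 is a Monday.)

Dec 8, 2014 is a Monday; the first Wednesday on or after it is Dec 10, 2014 (2 days later).
From Dec 10, 2014 to May 2, 2015: 21 + 31 + 28 + 31 + 30 + 2 = 143 days (rest of Dec, Jan, Feb, Mar, Apr, May).
143 ÷ 7 = 20 full weeks with remainder 3, so 20 more Wednesdays after the first → 21.

21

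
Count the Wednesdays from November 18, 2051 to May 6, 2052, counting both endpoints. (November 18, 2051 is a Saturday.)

November 18, 2051 is a Saturday; the first Wednesday on or after it is November 22, 2051 (4 days later).
From November 22, 2051 to May 6, 2052: 8 + 31 + 31 + 29 + 31 + 30 + 6 = 166 days (rest of November, December, January, February, March, April, May).
166 ÷ 7 = 23 full weeks with remainder 5, so 23 more Wednesdays after the first → 24.

24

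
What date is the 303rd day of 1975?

January has 31 days (303 − 31 = 272 remain).
February has 28 days (272 − 28 = 244 remain).
March has 31 days (244 − 31 = 213 remain).
April has 30 days (213 − 30 = 183 remain).
May has 31 days (183 − 31 = 152 remain).
June has 30 days (152 − 30 = 122 remain).
July has 31 days (122 − 31 = 91 remain).
August has 31 days (91 − 31 = 60 remain).
September has 30 days (60 − 30 = 30 remain).
30 into October → October 30.

30 October 1975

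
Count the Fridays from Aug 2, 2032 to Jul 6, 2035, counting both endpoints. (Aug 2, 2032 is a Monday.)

Aug 2, 2032 is a Monday; the first Friday on or after it is Aug 6, 2032 (4 days later).
From Aug 6, 2032 to Jul 6, 2035: 147 + 365 + 365 + 187 = 1064 days (rest of 2032, 2033, 2034, to Jul 6, 2035 in 2035).
1064 ÷ 7 = 152 full weeks with remainder 0, so 152 more Fridays after the first → 153.

153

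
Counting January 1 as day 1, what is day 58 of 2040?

January has 31 days (58 − 31 = 27 remain).
27 into February → February 27.

2040-02-27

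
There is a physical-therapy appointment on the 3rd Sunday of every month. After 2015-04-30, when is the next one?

2015-05-17

April 2015 starts on a Wednesday; its first Sunday is the 5th, so the 3rd Sunday is the 19th — 2015-04-19.
That is not after 2015-04-30, so look at May 2015.
May 2015 starts on a Friday; its first Sunday is the 3rd, so the 3rd Sunday is the 17th — 2015-05-17.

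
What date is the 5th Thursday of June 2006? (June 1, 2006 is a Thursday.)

June 2006 begins on a Thursday, so the first Thursday is June 1.
The 5th Thursday is 4 weeks later: 1 + 28 = 29.

June 29, 2006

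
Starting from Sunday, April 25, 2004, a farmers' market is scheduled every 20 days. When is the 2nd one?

The 2nd occurrence is 1 interval after the first: 1 × 20 = 20 days after April 25, 2004.
April has 30 days — 5 days to the end of April leaves 15.
15 days into May → May 15, 2004.

May 15, 2004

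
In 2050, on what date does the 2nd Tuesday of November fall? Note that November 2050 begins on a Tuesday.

2050-11-08

November 2050 begins on a Tuesday, so the first Tuesday is November 1.
The 2nd Tuesday is 1 weeks later: 1 + 7 = 8.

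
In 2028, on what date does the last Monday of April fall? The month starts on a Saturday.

2028-04-24

April 2028 begins on a Saturday, so the first Monday is April 3 (2 days later).
April 2028 has 30 days. Adding weeks: 3, 10, 17, 24 — the last one ≤ 30 is the 24th.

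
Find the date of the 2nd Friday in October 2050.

2050-10-14

October 2050 begins on a Saturday, so the first Friday is October 7 (6 days later).
The 2nd Friday is 1 weeks later: 7 + 7 = 14.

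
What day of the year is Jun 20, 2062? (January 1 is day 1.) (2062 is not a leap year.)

Days in months before Jun: 31 + 28 + 31 + 30 + 31 = 151.
Plus 20 days into Jun → day 171.

171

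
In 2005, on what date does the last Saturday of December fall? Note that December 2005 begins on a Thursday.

December 2005 begins on a Thursday, so the first Saturday is December 3 (2 days later).
December 2005 has 31 days. Adding weeks: 3, 10, 17, 24, 31 — the last one ≤ 31 is the 31st.

December 31, 2005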